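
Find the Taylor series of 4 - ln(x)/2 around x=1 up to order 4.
4 - (x - 1)/2 + (x - 1)^2/4 - (x - 1)^3/6 + (x - 1)^4/8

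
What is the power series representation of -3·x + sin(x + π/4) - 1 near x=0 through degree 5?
√(2)·x^5/240 + √(2)·x^4/48 - √(2)·x^3/12 - √(2)·x^2/4 + x·(-3 + √(2)/2) - 1 + √(2)/2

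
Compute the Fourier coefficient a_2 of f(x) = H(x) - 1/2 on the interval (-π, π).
a_2 = (1/π) ∫_{-π}^{π} f(x)·cos(2x) dx.
Evaluate the integral (use parity and integration by parts as needed): a_2 = 0.

Final answer: 0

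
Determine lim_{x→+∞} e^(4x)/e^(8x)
This is an ∞/∞ indeterminate form as x → +∞.
Rewrite e^(4x)/e^(8x) = e^((4−8)x) = e^(-4x); the exponent coefficient is -4 < 0 so e^(-4x) → 0.
Limit = 0.

Final answer: 0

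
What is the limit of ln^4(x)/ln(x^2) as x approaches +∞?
This is an ∞/∞ indeterminate form as x → +∞.
Write ln(x^2) = 2·ln(x), reducing the quotient to ln^3(x)/2 → ∞.
Limit = ∞.

Final answer: ∞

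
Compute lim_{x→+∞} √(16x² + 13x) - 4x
As x → +∞: multiply by the conjugate to get (13x)/(√(16x²+13x)+4x); the denominator ~ 8x, so the limit is 13/8.
Limit = 13/8.

Final answer: 13/8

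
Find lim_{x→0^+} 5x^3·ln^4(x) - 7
The product is a 0·∞ indeterminate form at x → 0⁺.
Rewrite the product as 5·ln^4(x) / x^(-3) and apply L'Hôpital, or use the standard hierarchy x^(-3) ≫ |ln x|^4 as x → 0⁺.
The indeterminate product → 0, so the limit = -7.

Final answer: -7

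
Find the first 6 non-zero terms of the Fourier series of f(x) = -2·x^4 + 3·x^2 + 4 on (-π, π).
(-108 + 16·π^2)·cos(x) + (9 - 4·π^2)·cos(2·x) + (-68/27 + 16·π^2/9)·cos(3·x) + (9/8 - π^2)·cos(4·x) + (-396/625 + 16·π^2/25)·cos(5·x) - 2·π^4/5 + 4 + π^2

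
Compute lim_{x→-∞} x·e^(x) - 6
The product is a 0·∞ indeterminate form at x → -∞.
Rewrite the product as x / e^(-x) (an ∞/∞ form) and apply L'Hôpital, or use the standard hierarchy e^(|x|) ≫ |x| as x → -∞.
The indeterminate product → 0, so the limit = -6.

Final answer: -6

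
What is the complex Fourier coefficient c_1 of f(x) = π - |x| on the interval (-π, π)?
Compute the real Fourier coefficients first: a_1 = 4/π, b_1 = 0.
Then c_1 = (a_1 − i·b_1)/2 = 2/π.

Final answer: 2/π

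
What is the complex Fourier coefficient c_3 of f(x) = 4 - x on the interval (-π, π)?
Compute the real Fourier coefficients first: a_3 = 0, b_3 = -2/3.
Then c_3 = (a_3 − i·b_3)/2 = i/3.

Final answer: i/3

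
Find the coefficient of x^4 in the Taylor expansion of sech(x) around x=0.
Expand to order 4: sech(x) = 5·x^4/24 - x^2/2 + 1 + O(x^5).
The coefficient of x^4 is 5/24.

Final answer: 5/24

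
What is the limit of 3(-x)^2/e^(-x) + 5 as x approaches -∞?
The quotient is an ∞/∞ indeterminate form as x → -∞.
Compare growth rates of the dominant terms (exponentials ≫ polynomials ≫ logarithms), or apply L'Hôpital's rule; the quotient → 0.
Adding the constant: 0 + 5 = 5. Limit = 5.

Final answer: 5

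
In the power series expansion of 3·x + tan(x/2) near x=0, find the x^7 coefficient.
Expand to order 7: 3·x + tan(x/2) = 17·x^7/40320 + x^5/240 + x^3/24 + 7·x/2 + O(x^8).
The coefficient of x^7 is 17/40320.

Final answer: 17/40320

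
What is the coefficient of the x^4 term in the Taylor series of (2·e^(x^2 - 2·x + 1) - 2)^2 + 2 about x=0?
Expand to order 4: (2·e^(x^2 - 2·x + 1) - 2)^2 + 2 = x^4·(-2 + 2·e)^2·(38·e/(3·(-2 + 2·e)) + 268·e^(2)/(3·(-2 + 2·e)^2)) + x^3·(-2 + 2·e)^2·(-48·e^(2)/(-2 + 2·e)^2 - 40·e/(3·(-2 + 2·e))) + x^2·(-2 + 2·e)^2·(12·e/(-2 + 2·e) + 16·e^(2)/(-2 + 2·e)^2) - 8·e·x·(-2 + 2·e) + 2 + (-2 + 2·e)^2 + O(x^5).
The coefficient of x^4 is (-2 + 2·e)^2·(38·e/(3·(-2 + 2·e)) + 268·e^(2)/(3·(-2 + 2·e)^2)).

Final answer: (-2 + 2·e)^2·(38·e/(3·(-2 + 2·e)) + 268·e^(2)/(3·(-2 + 2·e)^2))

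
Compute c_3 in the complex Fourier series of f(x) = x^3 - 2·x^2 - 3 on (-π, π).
Compute the real Fourier coefficients first: a_3 = 8/9, b_3 = -4/9 + 2·π^2/3.
Then c_3 = (a_3 − i·b_3)/2 = 4/9 - i·π^2/3 + 2·i/9.

Final answer: 4/9 - i·π^2/3 + 2·i/9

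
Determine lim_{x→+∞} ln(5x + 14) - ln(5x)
This is an ∞ − ∞ indeterminate form.
Combine the logarithms: ln(5x+14) − ln(5x) = ln((5x+14)/(5x)) = ln(1 + 14/(5x)) → ln(1) = 0.
Limit = 0.

Final answer: 0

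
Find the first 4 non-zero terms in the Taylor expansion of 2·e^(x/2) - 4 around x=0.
x^3/24 + x^2/4 + x - 2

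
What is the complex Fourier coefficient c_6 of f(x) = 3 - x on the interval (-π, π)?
Compute the real Fourier coefficients first: a_6 = 0, b_6 = 1/3.
Then c_6 = (a_6 − i·b_6)/2 = -i/6.

Final answer: -i/6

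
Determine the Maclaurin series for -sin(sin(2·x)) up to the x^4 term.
8·x^3/3 - 2·x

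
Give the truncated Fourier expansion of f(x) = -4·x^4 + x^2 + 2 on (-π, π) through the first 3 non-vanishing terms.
(-196 + 32·π^2)·cos(x) + (13 - 8·π^2)·cos(2·x) - 4·π^4/5 + 2 + π^2/3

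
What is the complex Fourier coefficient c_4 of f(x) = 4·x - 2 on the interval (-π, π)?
Compute the real Fourier coefficients first: a_4 = 0, b_4 = -2.
Then c_4 = (a_4 − i·b_4)/2 = i.

Final answer: i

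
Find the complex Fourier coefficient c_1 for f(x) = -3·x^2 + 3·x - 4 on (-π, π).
Compute the real Fourier coefficients first: a_1 = 12, b_1 = 6.
Then c_1 = (a_1 − i·b_1)/2 = 6 - 3·i.

Final answer: 6 - 3·i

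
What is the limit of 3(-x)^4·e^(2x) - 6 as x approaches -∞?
The product is a 0·∞ indeterminate form at x → -∞.
Rewrite the product as 3(-x)^4 / e^(-2x) (an ∞/∞ form) and apply L'Hôpital, or use the standard hierarchy e^(2|x|) ≫ |(-x)^4| as x → -∞.
The indeterminate product → 0, so the limit = -6.

Final answer: -6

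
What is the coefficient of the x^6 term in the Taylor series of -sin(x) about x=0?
Expand to order 6: -sin(x) = -x^5/120 + x^3/6 - x + O(x^7).
The coefficient of x^6 is 0.

Final answer: 0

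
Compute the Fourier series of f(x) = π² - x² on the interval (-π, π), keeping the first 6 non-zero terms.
4·cos(x) - cos(2·x) + 4·cos(3·x)/9 - cos(4·x)/4 + 4·cos(5·x)/25 + 2·π^2/3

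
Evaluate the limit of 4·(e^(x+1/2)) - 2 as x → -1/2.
Direct substitution at x = -1/2 gives 2.

Final answer: 2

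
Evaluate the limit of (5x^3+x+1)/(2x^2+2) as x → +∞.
This is an ∞/∞ indeterminate form as x → +∞.
Divide numerator and denominator by x^3 and let the lower-order terms vanish; the numerator's degree 3 exceeds the denominator's degree 2, so the quotient diverges.
Limit = ∞.

Final answer: ∞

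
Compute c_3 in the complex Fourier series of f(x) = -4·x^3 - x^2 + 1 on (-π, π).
Compute the real Fourier coefficients first: a_3 = 4/9, b_3 = 16/9 - 8·π^2/3.
Then c_3 = (a_3 − i·b_3)/2 = 2/9 - 8·i/9 + 4·i·π^2/3.

Final answer: 2/9 - 8·i/9 + 4·i·π^2/3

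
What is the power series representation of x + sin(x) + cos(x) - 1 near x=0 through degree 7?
-x^7/5040 - x^6/720 + x^5/120 + x^4/24 - x^3/6 - x^2/2 + 2·x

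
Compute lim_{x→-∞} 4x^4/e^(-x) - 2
The quotient is an ∞/∞ indeterminate form as x → -∞.
Compare growth rates of the dominant terms (exponentials ≫ polynomials ≫ logarithms), or apply L'Hôpital's rule; the quotient → 0.
Adding the constant: 0 - 2 = -2. Limit = -2.

Final answer: -2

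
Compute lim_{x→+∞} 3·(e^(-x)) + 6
Evaluate the dominant behaviour as x → +∞; each term tends to a finite value or vanishes.
Limit = 6.

Final answer: 6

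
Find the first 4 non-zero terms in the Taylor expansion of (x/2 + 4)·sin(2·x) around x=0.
-2·x^4/3 - 16·x^3/3 + x^2 + 8·x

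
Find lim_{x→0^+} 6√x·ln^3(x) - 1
The product is a 0·∞ indeterminate form at x → 0⁺.
Rewrite the product as 6·ln^3(x) / x^(-1/2) and apply L'Hôpital, or use the standard hierarchy x^(-1/2) ≫ |ln x|^3 as x → 0⁺.
The indeterminate product → 0, so the limit = -1.

Final answer: -1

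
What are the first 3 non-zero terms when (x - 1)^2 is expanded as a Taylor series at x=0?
x^2 - 2·x + 1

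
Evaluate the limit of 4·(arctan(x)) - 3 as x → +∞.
Evaluate the dominant behaviour as x → +∞; each term tends to a finite value or vanishes.
Limit = -3 + 2·π.

Final answer: -3 + 2·π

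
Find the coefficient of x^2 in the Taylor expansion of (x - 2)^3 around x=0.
Expand to order 2: (x - 2)^3 = -6·x^2 + 12·x - 8 + O(x^3).
The coefficient of x^2 is -6.

Final answer: -6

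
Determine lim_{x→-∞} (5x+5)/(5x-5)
Evaluate the dominant behaviour as x → -∞; each term tends to a finite value or vanishes.
Limit = 1.

Final answer: 1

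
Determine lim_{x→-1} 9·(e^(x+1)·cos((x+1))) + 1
Direct substitution at x = -1 gives 10.

Final answer: 10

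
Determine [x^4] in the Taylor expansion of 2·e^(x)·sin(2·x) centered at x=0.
Expand to order 4: 2·e^(x)·sin(2·x) = -2·x^4 - 2·x^3/3 + 4·x^2 + 4·x + O(x^5).
The coefficient of x^4 is -2.

Final answer: -2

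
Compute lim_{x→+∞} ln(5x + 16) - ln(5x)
This is an ∞ − ∞ indeterminate form.
Combine the logarithms: ln(5x+16) − ln(5x) = ln((5x+16)/(5x)) = ln(1 + 16/(5x)) → ln(1) = 0.
Limit = 0.

Final answer: 0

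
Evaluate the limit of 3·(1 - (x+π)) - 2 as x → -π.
Direct substitution at x = -π gives 1.

Final answer: 1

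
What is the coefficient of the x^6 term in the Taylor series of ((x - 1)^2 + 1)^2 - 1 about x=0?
Expand to order 6: ((x - 1)^2 + 1)^2 - 1 = x^4 - 4·x^3 + 8·x^2 - 8·x + 3 + O(x^7).
The coefficient of x^6 is 0.

Final answer: 0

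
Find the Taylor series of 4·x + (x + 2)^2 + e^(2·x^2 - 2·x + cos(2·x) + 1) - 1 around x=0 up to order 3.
-4·x^3·e^(2)/3 + x^2·(1 + 2·e^(2)) + x·(8 - 2·e^(2)) + 3 + e^(2)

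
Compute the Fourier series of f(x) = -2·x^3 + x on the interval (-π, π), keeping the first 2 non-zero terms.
(26 - 4·π^2)·sin(x) + (-4 + 2·π^2)·sin(2·x)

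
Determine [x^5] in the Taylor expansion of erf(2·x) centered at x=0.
Expand to order 5: erf(2·x) = 32·x^5/(5·√(π)) - 16·x^3/(3·√(π)) + 4·x/√(π) + O(x^6).
The coefficient of x^5 is 32/(5·√(π)).

Final answer: 32/(5·√(π))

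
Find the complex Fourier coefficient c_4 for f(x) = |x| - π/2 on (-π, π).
Compute the real Fourier coefficients first: a_4 = 0, b_4 = 0.
Then c_4 = (a_4 − i·b_4)/2 = 0.

Final answer: 0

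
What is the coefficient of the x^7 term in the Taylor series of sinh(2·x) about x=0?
Expand to order 7: sinh(2·x) = 8·x^7/315 + 4·x^5/15 + 4·x^3/3 + 2·x + O(x^8).
The coefficient of x^7 is 8/315.

Final answer: 8/315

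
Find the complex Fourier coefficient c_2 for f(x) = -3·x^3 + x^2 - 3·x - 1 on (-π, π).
Compute the real Fourier coefficients first: a_2 = 1, b_2 = -3/2 + 3·π^2.
Then c_2 = (a_2 − i·b_2)/2 = 1/2 - 3·i·π^2/2 + 3·i/4.

Final answer: 1/2 - 3·i·π^2/2 + 3·i/4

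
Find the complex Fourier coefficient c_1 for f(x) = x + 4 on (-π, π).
Compute the real Fourier coefficients first: a_1 = 0, b_1 = 2.
Then c_1 = (a_1 − i·b_1)/2 = -i.

Final answer: -i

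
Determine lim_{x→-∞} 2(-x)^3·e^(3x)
This is a 0·∞ indeterminate form at x → -∞.
Rewrite the product as 2(-x)^3 / e^(-3x) (an ∞/∞ form) and apply L'Hôpital, or use the standard hierarchy e^(3|x|) ≫ |(-x)^3| as x → -∞.
The indeterminate product → 0, so the limit = 0.

Final answer: 0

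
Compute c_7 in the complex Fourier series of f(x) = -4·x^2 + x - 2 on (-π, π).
Compute the real Fourier coefficients first: a_7 = 16/49, b_7 = 2/7.
Then c_7 = (a_7 − i·b_7)/2 = 8/49 - i/7.

Final answer: 8/49 - i/7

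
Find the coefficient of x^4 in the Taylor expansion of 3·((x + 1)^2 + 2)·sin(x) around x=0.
Expand to order 4: 3·((x + 1)^2 + 2)·sin(x) = -x^4 + 3·x^3/2 + 6·x^2 + 9·x + O(x^5).
The coefficient of x^4 is -1.

Final answer: -1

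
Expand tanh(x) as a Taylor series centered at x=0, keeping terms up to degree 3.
-x^3/3 + x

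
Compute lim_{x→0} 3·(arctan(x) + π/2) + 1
Direct substitution at x = 0 gives 1 + 3·π/2.

Final answer: 1 + 3·π/2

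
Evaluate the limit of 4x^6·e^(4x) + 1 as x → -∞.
The product is a 0·∞ indeterminate form at x → -∞.
Rewrite the product as 4x^6 / e^(-4x) (an ∞/∞ form) and apply L'Hôpital, or use the standard hierarchy e^(4|x|) ≫ |x^6| as x → -∞.
The indeterminate product → 0, so the limit = 1.

Final answer: 1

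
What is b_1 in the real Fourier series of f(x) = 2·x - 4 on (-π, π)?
b_1 = (1/π) ∫_{-π}^{π} f(x)·sin(1x) dx.
Evaluate the integral (use parity and integration by parts as needed): b_1 = 4.

Final answer: 4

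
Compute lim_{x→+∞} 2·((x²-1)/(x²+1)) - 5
Evaluate the dominant behaviour as x → +∞; each term tends to a finite value or vanishes.
Limit = -3.

Final answer: -3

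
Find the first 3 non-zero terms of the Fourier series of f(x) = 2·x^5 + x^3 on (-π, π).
(-78·π^2 + 4·π^4 + 468)·sin(x) + (-2·π^4 - 27/2 + 9·π^2)·sin(2·x) + (-62·π^2/27 + 124/81 + 4·π^4/3)·sin(3·x)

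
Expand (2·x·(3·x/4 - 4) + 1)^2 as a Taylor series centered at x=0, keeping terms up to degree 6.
9·x^4/4 - 24·x^3 + 67·x^2 - 16·x + 1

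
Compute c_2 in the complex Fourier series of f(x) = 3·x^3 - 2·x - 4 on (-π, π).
Compute the real Fourier coefficients first: a_2 = 0, b_2 = 13/2 - 3·π^2.
Then c_2 = (a_2 − i·b_2)/2 = -13·i/4 + 3·i·π^2/2.

Final answer: -13·i/4 + 3·i·π^2/2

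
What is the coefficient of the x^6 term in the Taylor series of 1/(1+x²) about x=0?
Expand to order 6: 1/(1+x²) = -x^6 + x^4 - x^2 + 1 + O(x^7).
The coefficient of x^6 is -1.

Final answer: -1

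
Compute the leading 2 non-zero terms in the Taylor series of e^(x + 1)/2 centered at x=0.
e·x/2 + e/2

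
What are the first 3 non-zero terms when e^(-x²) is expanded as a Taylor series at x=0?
x^4/2 - x^2 + 1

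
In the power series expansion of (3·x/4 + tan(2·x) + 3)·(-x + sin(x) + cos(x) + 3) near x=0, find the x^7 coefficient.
Expand to order 7: (3·x/4 + tan(2·x) + 3)·(-x + sin(x) + cos(x) + 3) = 516199·x^7/20160 - 613·x^6/1440 + 7619·x^5/480 - x^4/3 + 211·x^3/24 - 3·x^2/2 + 11·x + 12 + O(x^8).
The coefficient of x^7 is 516199/20160.

Final answer: 516199/20160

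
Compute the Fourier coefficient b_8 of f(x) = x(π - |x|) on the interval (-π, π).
b_8 = (1/π) ∫_{-π}^{π} f(x)·sin(8x) dx.
Evaluate the integral (use parity and integration by parts as needed): b_8 = 0.

Final answer: 0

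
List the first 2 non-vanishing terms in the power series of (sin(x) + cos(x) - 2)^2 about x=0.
1 - 2·x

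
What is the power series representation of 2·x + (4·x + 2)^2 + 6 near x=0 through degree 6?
16·x^2 + 18·x + 10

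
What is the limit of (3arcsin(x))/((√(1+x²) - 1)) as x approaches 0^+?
Both numerator and denominator → 0 as x → 0^+; this is a 0/0 indeterminate form.
Expand each to leading order near x = 0: numerator ~ 3·x, denominator ~ x^2/2.
The limit of the ratio is ∞.

Final answer: ∞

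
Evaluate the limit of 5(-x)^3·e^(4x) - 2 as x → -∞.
The product is a 0·∞ indeterminate form at x → -∞.
Rewrite the product as 5(-x)^3 / e^(-4x) (an ∞/∞ form) and apply L'Hôpital, or use the standard hierarchy e^(4|x|) ≫ |(-x)^3| as x → -∞.
The indeterminate product → 0, so the limit = -2.

Final answer: -2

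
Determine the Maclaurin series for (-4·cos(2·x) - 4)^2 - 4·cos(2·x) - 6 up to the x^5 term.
104·x^4 - 120·x^2 + 54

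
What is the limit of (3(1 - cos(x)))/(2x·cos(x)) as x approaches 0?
Both numerator and denominator → 0 as x → 0; this is a 0/0 indeterminate form.
Expand each to leading order near x = 0: numerator ~ 3·x^2/2, denominator ~ 2·x.
The limit of the ratio is 0.

Final answer: 0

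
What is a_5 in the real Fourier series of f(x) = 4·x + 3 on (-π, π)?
a_5 = (1/π) ∫_{-π}^{π} f(x)·cos(5x) dx.
Evaluate the integral (use parity and integration by parts as needed): a_5 = 0.

Final answer: 0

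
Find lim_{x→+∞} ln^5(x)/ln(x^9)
This is an ∞/∞ indeterminate form as x → +∞.
Write ln(x^9) = 9·ln(x), reducing the quotient to ln^4(x)/9 → ∞.
Limit = ∞.

Final answer: ∞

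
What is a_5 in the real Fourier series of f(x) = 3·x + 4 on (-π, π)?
a_5 = (1/π) ∫_{-π}^{π} f(x)·cos(5x) dx.
Evaluate the integral (use parity and integration by parts as needed): a_5 = 0.

Final answer: 0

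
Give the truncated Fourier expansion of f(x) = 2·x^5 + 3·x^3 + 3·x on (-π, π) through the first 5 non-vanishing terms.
(-74·π^2 + 4·π^4 + 450)·sin(x) + (-2·π^4 - 27/2 + 7·π^2)·sin(2·x) + (-26·π^2/27 + 214/81 + 4·π^4/3)·sin(3·x) + (-π^4 - π^2/4 - 45/32)·sin(4·x) + (666/625 + 14·π^2/25 + 4·π^4/5)·sin(5·x)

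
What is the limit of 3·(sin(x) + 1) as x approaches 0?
Direct substitution at x = 0 gives 3.

Final answer: 3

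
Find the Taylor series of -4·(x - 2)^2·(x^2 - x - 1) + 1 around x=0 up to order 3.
20·x^3 - 28·x^2 + 17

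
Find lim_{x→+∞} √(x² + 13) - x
This is an ∞ − ∞ indeterminate form.
Multiply and divide by the conjugate √(x²+13) + x; the x² terms cancel, leaving 13/(√(x²+13)+x) → 0.
Limit = 0.

Final answer: 0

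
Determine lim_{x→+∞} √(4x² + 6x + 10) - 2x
As x → +∞: multiply by the conjugate to get (6x+10)/(√(4x²+6x+10)+2x); the denominator ~ 4x, so the limit is 6/4 = 3/2.
Limit = 3/2.

Final answer: 3/2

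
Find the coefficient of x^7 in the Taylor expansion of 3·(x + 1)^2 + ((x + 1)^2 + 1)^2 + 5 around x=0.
Expand to order 7: 3·(x + 1)^2 + ((x + 1)^2 + 1)^2 + 5 = x^4 + 4·x^3 + 11·x^2 + 14·x + 12 + O(x^8).
The coefficient of x^7 is 0.

Final answer: 0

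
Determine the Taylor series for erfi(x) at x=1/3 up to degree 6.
erfi(1/3) + 2·e^(1/9)·(x - 1/3)/√(π) + 2·e^(1/9)·(x - 1/3)^2/(3·√(π)) + 22·e^(1/9)·(x - 1/3)^3/(27·√(π)) + 29·e^(1/9)·(x - 1/3)^4/(81·√(π)) + 71·e^(1/9)·(x - 1/3)^5/(243·√(π)) + 1399·e^(1/9)·(x - 1/3)^6/(10935·√(π))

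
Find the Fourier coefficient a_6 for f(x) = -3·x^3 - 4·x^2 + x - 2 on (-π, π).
a_6 = (1/π) ∫_{-π}^{π} f(x)·cos(6x) dx.
Evaluate the integral (use parity and integration by parts as needed): a_6 = -4/9.

Final answer: -4/9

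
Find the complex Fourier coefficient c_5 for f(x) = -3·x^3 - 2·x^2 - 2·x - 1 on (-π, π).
Compute the real Fourier coefficients first: a_5 = 8/25, b_5 = -6·π^2/5 - 64/125.
Then c_5 = (a_5 − i·b_5)/2 = 4/25 + 32·i/125 + 3·i·π^2/5.

Final answer: 4/25 + 32·i/125 + 3·i·π^2/5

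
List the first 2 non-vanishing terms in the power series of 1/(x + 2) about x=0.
1/2 - x/4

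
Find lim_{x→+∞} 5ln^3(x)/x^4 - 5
The quotient is an ∞/∞ indeterminate form as x → +∞.
The polynomial denominator x^4 dominates the logarithmic numerator (any positive power of x ≫ ln^3(x) as x → ∞), so the quotient → 0.
Adding the constant: 0 - 5 = -5. Limit = -5.

Final answer: -5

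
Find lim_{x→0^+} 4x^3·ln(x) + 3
The product is a 0·∞ indeterminate form at x → 0⁺.
Rewrite the product as 4·ln(x) / x^(-3) and apply L'Hôpital, or use the standard hierarchy x^(-3) ≫ |ln x| as x → 0⁺.
The indeterminate product → 0, so the limit = 3.

Final answer: 3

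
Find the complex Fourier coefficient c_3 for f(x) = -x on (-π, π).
Compute the real Fourier coefficients first: a_3 = 0, b_3 = -2/3.
Then c_3 = (a_3 − i·b_3)/2 = i/3.

Final answer: i/3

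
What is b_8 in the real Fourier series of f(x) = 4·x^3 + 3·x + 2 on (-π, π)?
b_8 = (1/π) ∫_{-π}^{π} f(x)·sin(8x) dx.
Evaluate the integral (use parity and integration by parts as needed): b_8 = -π^2 - 21/32.

Final answer: -π^2 - 21/32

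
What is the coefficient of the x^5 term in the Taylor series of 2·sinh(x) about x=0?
Expand to order 5: 2·sinh(x) = x^5/60 + x^3/3 + 2·x + O(x^6).
The coefficient of x^5 is 1/60.

Final answer: 1/60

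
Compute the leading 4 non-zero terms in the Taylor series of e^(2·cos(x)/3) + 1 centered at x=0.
-53·x^6·e^(2/3)/3240 + x^4·e^(2/3)/12 - x^2·e^(2/3)/3 + 1 + e^(2/3)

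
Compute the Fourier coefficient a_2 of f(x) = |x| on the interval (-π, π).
a_2 = (1/π) ∫_{-π}^{π} f(x)·cos(2x) dx.
Evaluate the integral (use parity and integration by parts as needed): a_2 = 0.

Final answer: 0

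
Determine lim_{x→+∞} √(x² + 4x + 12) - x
This is an ∞ − ∞ indeterminate form.
Multiply and divide by the conjugate √(x²+4x + 12) + x; the x² terms cancel, leaving (4x + 12)/(√(x²+4x + 12)+x) → 4/2 = 2.
Limit = 2.

Final answer: 2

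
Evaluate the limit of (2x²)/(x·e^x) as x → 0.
Both numerator and denominator → 0 as x → 0; this is a 0/0 indeterminate form.
Expand each to leading order near x = 0: numerator ~ 2·x^2, denominator ~ x.
The limit of the ratio is 0.

Final answer: 0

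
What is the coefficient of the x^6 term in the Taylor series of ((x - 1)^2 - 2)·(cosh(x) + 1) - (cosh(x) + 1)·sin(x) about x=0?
Expand to order 6: ((x - 1)^2 - 2)·(cosh(x) + 1) - (cosh(x) + 1)·sin(x) = 29·x^6/720 - 7·x^5/120 + 11·x^4/24 - 7·x^3/6 + 3·x^2/2 - 6·x - 2 + O(x^7).
The coefficient of x^6 is 29/720.

Final answer: 29/720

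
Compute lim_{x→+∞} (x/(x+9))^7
As x → +∞: x/(x+9) = 1/(1 + 9/x) → 1, and the 7th power of a limit-1 base also → 1.
Limit = 1.

Final answer: 1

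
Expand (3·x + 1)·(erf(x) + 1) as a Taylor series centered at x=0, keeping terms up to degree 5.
x^5/(5·√(π)) - 2·x^4/√(π) - 2·x^3/(3·√(π)) + 6·x^2/√(π) + x·(2/√(π) + 3) + 1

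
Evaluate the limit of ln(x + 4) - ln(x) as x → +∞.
This is an ∞ − ∞ indeterminate form.
Combine the logarithms: ln(x+4) − ln(x) = ln((x+4)/(x)) = ln(1 + 4/(x)) → ln(1) = 0.
Limit = 0.

Final answer: 0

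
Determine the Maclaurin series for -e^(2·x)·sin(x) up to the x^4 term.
-x^4 - 11·x^3/6 - 2·x^2 - x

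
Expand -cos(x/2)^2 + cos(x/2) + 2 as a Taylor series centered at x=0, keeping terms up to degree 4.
-7·x^4/384 + x^2/8 + 2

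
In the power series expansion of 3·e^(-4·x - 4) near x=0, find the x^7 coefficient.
Expand to order 7: 3·e^(-4·x - 4) = -1024·x^7·e^(-4)/105 + 256·x^6·e^(-4)/15 - 128·x^5·e^(-4)/5 + 32·x^4·e^(-4) - 32·x^3·e^(-4) + 24·x^2·e^(-4) - 12·x·e^(-4) + 3·e^(-4) + O(x^8).
The coefficient of x^7 is -1024·e^(-4)/105.

Final answer: -1024·e^(-4)/105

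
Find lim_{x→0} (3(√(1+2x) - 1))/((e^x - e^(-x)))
Both numerator and denominator → 0 as x → 0; this is a 0/0 indeterminate form.
Expand each to leading order near x = 0: numerator ~ 3·x, denominator ~ 2·x.
The limit of the ratio is 3/2.

Final answer: 3/2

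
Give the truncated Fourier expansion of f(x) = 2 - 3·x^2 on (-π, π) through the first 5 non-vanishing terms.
12·cos(x) - 3·cos(2·x) + 4·cos(3·x)/3 - 3·cos(4·x)/4 - π^2 + 2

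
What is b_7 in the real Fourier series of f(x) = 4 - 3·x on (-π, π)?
b_7 = (1/π) ∫_{-π}^{π} f(x)·sin(7x) dx.
Evaluate the integral (use parity and integration by parts as needed): b_7 = -6/7.

Final answer: -6/7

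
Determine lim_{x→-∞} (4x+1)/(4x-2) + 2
Evaluate the dominant behaviour as x → -∞; each term tends to a finite value or vanishes.
Limit = 3.

Final answer: 3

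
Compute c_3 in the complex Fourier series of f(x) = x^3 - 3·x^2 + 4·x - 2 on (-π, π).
Compute the real Fourier coefficients first: a_3 = 4/3, b_3 = 20/9 + 2·π^2/3.
Then c_3 = (a_3 − i·b_3)/2 = 2/3 - i·π^2/3 - 10·i/9.

Final answer: 2/3 - i·π^2/3 - 10·i/9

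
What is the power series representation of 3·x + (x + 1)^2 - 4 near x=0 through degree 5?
x^2 + 5·x - 3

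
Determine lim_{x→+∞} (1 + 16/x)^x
As x → +∞: this is the defining limit (1 + 16/x)^x → e^16.
Limit = e^(16).

Final answer: e^(16)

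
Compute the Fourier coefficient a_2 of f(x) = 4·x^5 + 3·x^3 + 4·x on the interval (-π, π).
a_2 = (1/π) ∫_{-π}^{π} f(x)·cos(2x) dx.
Evaluate the integral (use parity and integration by parts as needed): a_2 = 0.

Final answer: 0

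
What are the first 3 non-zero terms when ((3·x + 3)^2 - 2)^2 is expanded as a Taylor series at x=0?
450·x^2 + 252·x + 49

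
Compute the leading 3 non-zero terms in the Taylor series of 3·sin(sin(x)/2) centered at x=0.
57·x^5/1280 - 5·x^3/16 + 3·x/2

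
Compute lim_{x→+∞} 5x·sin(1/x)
As x → +∞: let u = 1/x → 0⁺; then 5·x·sin(1/x) = 5·1·sin(u)/u → 5·1·1 = 5.
Limit = 5.

Final answer: 5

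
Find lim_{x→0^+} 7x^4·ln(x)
This is a 0·∞ indeterminate form at x → 0⁺.
Rewrite the product as 7·ln(x) / x^(-4) and apply L'Hôpital, or use the standard hierarchy x^(-4) ≫ |ln x| as x → 0⁺.
The indeterminate product → 0, so the limit = 0.

Final answer: 0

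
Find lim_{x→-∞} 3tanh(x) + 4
Evaluate the dominant behaviour as x → -∞; each term tends to a finite value or vanishes.
Limit = 1.

Final answer: 1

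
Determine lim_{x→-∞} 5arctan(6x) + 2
Evaluate the dominant behaviour as x → -∞; each term tends to a finite value or vanishes.
Limit = 2 - 5·π/2.

Final answer: 2 - 5·π/2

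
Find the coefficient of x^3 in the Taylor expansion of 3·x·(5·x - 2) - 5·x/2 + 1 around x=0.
Expand to order 3: 3·x·(5·x - 2) - 5·x/2 + 1 = 15·x^2 - 17·x/2 + 1 + O(x^4).
The coefficient of x^3 is 0.

Final answer: 0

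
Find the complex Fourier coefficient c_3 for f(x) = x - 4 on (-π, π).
Compute the real Fourier coefficients first: a_3 = 0, b_3 = 2/3.
Then c_3 = (a_3 − i·b_3)/2 = -i/3.

Final answer: -i/3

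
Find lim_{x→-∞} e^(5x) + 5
Evaluate the dominant behaviour as x → -∞; each term tends to a finite value or vanishes.
Limit = 5.

Final answer: 5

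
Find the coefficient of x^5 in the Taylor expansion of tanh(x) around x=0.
Expand to order 5: tanh(x) = 2·x^5/15 - x^3/3 + x + O(x^6).
The coefficient of x^5 is 2/15.

Final answer: 2/15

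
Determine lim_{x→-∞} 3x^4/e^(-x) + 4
The quotient is an ∞/∞ indeterminate form as x → -∞.
Compare growth rates of the dominant terms (exponentials ≫ polynomials ≫ logarithms), or apply L'Hôpital's rule; the quotient → 0.
Adding the constant: 0 + 4 = 4. Limit = 4.

Final answer: 4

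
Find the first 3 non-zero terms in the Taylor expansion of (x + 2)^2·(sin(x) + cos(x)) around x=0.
3·x^2 + 8·x + 4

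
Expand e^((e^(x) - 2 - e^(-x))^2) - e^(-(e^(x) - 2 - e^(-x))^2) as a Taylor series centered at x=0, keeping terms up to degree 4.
x^4·(-60·e^(-4) + 956·e^(4)/3) + x^3·(-356·e^(4)/3 - 164·e^(-4)/3) + x^2·(-28·e^(-4) + 36·e^(4)) + x·(-8·e^(4) - 8·e^(-4)) - e^(-4) + e^(4)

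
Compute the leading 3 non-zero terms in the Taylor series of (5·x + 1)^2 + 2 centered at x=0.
25·x^2 + 10·x + 3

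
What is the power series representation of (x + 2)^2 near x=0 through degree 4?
x^2 + 4·x + 4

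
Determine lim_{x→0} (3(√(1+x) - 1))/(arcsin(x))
Both numerator and denominator → 0 as x → 0; this is a 0/0 indeterminate form.
Expand each to leading order near x = 0: numerator ~ 3·x/2, denominator ~ x.
The limit of the ratio is 3/2.

Final answer: 3/2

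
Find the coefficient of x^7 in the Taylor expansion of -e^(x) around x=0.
Expand to order 7: -e^(x) = -x^7/5040 - x^6/720 - x^5/120 - x^4/24 - x^3/6 - x^2/2 - x - 1 + O(x^8).
The coefficient of x^7 is -1/5040.

Final answer: -1/5040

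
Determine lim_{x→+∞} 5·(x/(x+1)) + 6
Evaluate the dominant behaviour as x → +∞; each term tends to a finite value or vanishes.
Limit = 11.

Final answer: 11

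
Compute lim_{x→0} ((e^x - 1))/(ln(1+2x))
Both numerator and denominator → 0 as x → 0; this is a 0/0 indeterminate form.
Expand each to leading order near x = 0: numerator ~ x, denominator ~ 2·x.
The limit of the ratio is 1/2.

Final answer: 1/2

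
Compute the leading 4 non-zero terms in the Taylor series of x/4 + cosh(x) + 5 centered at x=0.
x^4/24 + x^2/2 + x/4 + 6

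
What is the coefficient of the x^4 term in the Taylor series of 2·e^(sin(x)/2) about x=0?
Expand to order 4: 2·e^(sin(x)/2) = -5·x^4/64 - x^3/8 + x^2/4 + x + 2 + O(x^5).
The coefficient of x^4 is -5/64.

Final answer: -5/64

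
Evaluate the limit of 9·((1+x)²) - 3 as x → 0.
Direct substitution at x = 0 gives 6.

Final answer: 6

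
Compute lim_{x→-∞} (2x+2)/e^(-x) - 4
The quotient is an ∞/∞ indeterminate form as x → -∞.
Compare growth rates of the dominant terms (exponentials ≫ polynomials ≫ logarithms), or apply L'Hôpital's rule; the quotient → 0.
Adding the constant: 0 - 4 = -4. Limit = -4.

Final answer: -4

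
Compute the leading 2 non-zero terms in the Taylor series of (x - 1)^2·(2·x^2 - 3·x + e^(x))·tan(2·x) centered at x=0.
-8·x^2 + 2·x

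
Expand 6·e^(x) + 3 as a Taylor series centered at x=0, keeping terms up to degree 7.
x^7/840 + x^6/120 + x^5/20 + x^4/4 + x^3 + 3·x^2 + 6·x + 9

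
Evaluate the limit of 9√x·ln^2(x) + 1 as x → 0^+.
The product is a 0·∞ indeterminate form at x → 0⁺.
Rewrite the product as 9·ln^2(x) / x^(-1/2) and apply L'Hôpital, or use the standard hierarchy x^(-1/2) ≫ |ln x|^2 as x → 0⁺.
The indeterminate product → 0, so the limit = 1.

Final answer: 1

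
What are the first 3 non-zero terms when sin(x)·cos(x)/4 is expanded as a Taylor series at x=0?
x^5/30 - x^3/6 + x/4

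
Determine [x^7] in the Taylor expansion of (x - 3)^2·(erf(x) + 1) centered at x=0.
Expand to order 7: (x - 3)^2·(erf(x) + 1) = -8·x^7/(35·√(π)) - 6·x^6/(5·√(π)) + 17·x^5/(15·√(π)) + 4·x^4/√(π) - 4·x^3/√(π) + x^2·(1 - 12/√(π)) + x·(-6 + 18/√(π)) + 9 + O(x^8).
The coefficient of x^7 is -8/(35·√(π)).

Final answer: -8/(35·√(π))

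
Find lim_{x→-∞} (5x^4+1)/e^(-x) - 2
The quotient is an ∞/∞ indeterminate form as x → -∞.
Compare growth rates of the dominant terms (exponentials ≫ polynomials ≫ logarithms), or apply L'Hôpital's rule; the quotient → 0.
Adding the constant: 0 - 2 = -2. Limit = -2.

Final answer: -2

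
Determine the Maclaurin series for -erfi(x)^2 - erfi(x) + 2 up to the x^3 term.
-2·x^3/(3·√(π)) - 4·x^2/π - 2·x/√(π) + 2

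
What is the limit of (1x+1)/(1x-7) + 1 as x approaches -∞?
Evaluate the dominant behaviour as x → -∞; each term tends to a finite value or vanishes.
Limit = 2.

Final answer: 2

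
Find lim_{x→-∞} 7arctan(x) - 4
Evaluate the dominant behaviour as x → -∞; each term tends to a finite value or vanishes.
Limit = -7·π/2 - 4.

Final answer: -7·π/2 - 4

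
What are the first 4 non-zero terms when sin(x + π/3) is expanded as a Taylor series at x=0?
-x^3/12 - √(3)·x^2/4 + x/2 + √(3)/2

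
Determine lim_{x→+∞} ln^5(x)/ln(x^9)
This is an ∞/∞ indeterminate form as x → +∞.
Write ln(x^9) = 9·ln(x), reducing the quotient to ln^4(x)/9 → ∞.
Limit = ∞.

Final answer: ∞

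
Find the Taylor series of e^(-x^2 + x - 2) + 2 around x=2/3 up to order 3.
(1 + 2·e^(16/9))·e^(-16/9) - e^(-16/9)·(x - 2/3)/3 - 17·e^(-16/9)·(x - 2/3)^2/18 + 53·e^(-16/9)·(x - 2/3)^3/162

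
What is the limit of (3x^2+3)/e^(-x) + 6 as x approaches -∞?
The quotient is an ∞/∞ indeterminate form as x → -∞.
Compare growth rates of the dominant terms (exponentials ≫ polynomials ≫ logarithms), or apply L'Hôpital's rule; the quotient → 0.
Adding the constant: 0 + 6 = 6. Limit = 6.

Final answer: 6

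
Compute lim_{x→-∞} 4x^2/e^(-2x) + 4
The quotient is an ∞/∞ indeterminate form as x → -∞.
Compare growth rates of the dominant terms (exponentials ≫ polynomials ≫ logarithms), or apply L'Hôpital's rule; the quotient → 0.
Adding the constant: 0 + 4 = 4. Limit = 4.

Final answer: 4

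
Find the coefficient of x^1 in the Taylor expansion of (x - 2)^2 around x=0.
Expand to order 1: (x - 2)^2 = 4 - 4·x + O(x^2).
The coefficient of x^1 is -4.

Final answer: -4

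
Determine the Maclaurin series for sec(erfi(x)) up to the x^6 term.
x^6·(-8/(9·π^2) + 28/(45·π) + 364/(45·π^3) - 4·(-4/(3·π) + 2/(3·π^2))/π) + x^4·(10/(3·π^2) + 4/(3·π)) + 2·x^2/π + 1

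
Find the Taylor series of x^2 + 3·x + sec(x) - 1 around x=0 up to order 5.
5·x^4/24 + 3·x^2/2 + 3·x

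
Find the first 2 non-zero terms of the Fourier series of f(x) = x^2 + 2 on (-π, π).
-4·cos(x) + 2 + π^2/3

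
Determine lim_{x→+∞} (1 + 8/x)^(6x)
As x → +∞: write (1 + 8/x)^(6x) = ((1 + 8/x)^x)^6 → (e^8)^6 = e^48.
Limit = e^(48).

Final answer: e^(48)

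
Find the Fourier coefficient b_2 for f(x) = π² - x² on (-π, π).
b_2 = (1/π) ∫_{-π}^{π} f(x)·sin(2x) dx.
Evaluate the integral (use parity and integration by parts as needed): b_2 = 0.

Final answer: 0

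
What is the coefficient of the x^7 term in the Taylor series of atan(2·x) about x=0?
Expand to order 7: atan(2·x) = -128·x^7/7 + 32·x^5/5 - 8·x^3/3 + 2·x + O(x^8).
The coefficient of x^7 is -128/7.

Final answer: -128/7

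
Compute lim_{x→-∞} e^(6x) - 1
Evaluate the dominant behaviour as x → -∞; each term tends to a finite value or vanishes.
Limit = -1.

Final answer: -1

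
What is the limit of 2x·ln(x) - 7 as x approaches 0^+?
The product is a 0·∞ indeterminate form at x → 0⁺.
Rewrite the product as 2·ln(x) / x^(-1) and apply L'Hôpital, or use the standard hierarchy x^(-1) ≫ |ln x| as x → 0⁺.
The indeterminate product → 0, so the limit = -7.

Final answer: -7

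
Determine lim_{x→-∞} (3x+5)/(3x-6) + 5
Evaluate the dominant behaviour as x → -∞; each term tends to a finite value or vanishes.
Limit = 6.

Final answer: 6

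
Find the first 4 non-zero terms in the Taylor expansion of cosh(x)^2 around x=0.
2·x^6/45 + x^4/3 + x^2 + 1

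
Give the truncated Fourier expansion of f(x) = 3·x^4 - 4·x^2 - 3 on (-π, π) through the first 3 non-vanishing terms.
(160 - 24·π^2)·cos(x) + (-13 + 6·π^2)·cos(2·x) - 4·π^2/3 - 3 + 3·π^4/5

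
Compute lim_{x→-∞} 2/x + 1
Evaluate the dominant behaviour as x → -∞; each term tends to a finite value or vanishes.
Limit = 1.

Final answer: 1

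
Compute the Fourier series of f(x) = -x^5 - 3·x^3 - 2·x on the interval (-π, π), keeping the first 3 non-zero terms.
(-208 - 2·π^4 + 34·π^2)·sin(x) + (-2·π^2 + 5 + π^4)·sin(2·x) + (-2·π^4/3 - 14·π^2/27 - 80/81)·sin(3·x)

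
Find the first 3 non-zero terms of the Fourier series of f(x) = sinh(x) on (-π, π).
sin(x)·sinh(π)/π - 4·sin(2·x)·sinh(π)/(5·π) + 3·sin(3·x)·sinh(π)/(5·π)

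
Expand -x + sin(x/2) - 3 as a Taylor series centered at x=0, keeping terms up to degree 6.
x^5/3840 - x^3/48 - x/2 - 3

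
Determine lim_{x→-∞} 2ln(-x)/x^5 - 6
The quotient is an ∞/∞ indeterminate form as x → -∞.
Compare growth rates of the dominant terms (exponentials ≫ polynomials ≫ logarithms), or apply L'Hôpital's rule; the quotient → 0.
Adding the constant: 0 - 6 = -6. Limit = -6.

Final answer: -6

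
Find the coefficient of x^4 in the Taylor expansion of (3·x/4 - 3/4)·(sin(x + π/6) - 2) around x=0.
Expand to order 4: (3·x/4 - 3/4)·(sin(x + π/6) - 2) = x^4·(-√(3)/16 - 1/64) + x^3·(-3/16 + √(3)/16) + x^2·(3/16 + 3·√(3)/8) + x·(-9/8 - 3·√(3)/8) + 9/8 + O(x^5).
The coefficient of x^4 is -√(3)/16 - 1/64.

Final answer: -√(3)/16 - 1/64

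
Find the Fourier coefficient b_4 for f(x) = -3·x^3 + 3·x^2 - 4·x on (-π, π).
b_4 = (1/π) ∫_{-π}^{π} f(x)·sin(4x) dx.
Evaluate the integral (use parity and integration by parts as needed): b_4 = 23/16 + 3·π^2/2.

Final answer: 23/16 + 3·π^2/2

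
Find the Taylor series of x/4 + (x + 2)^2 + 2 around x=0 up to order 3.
x^2 + 17·x/4 + 6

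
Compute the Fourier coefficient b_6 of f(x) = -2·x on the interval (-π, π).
b_6 = (1/π) ∫_{-π}^{π} f(x)·sin(6x) dx.
Evaluate the integral (use parity and integration by parts as needed): b_6 = 2/3.

Final answer: 2/3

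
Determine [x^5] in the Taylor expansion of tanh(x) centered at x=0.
Expand to order 5: tanh(x) = 2·x^5/15 - x^3/3 + x + O(x^6).
The coefficient of x^5 is 2/15.

Final answer: 2/15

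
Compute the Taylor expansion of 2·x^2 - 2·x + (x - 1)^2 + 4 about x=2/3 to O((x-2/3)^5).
11/3 + 3·(x - 2/3)^2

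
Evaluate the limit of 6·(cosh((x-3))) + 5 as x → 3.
Direct substitution at x = 3 gives 11.

Final answer: 11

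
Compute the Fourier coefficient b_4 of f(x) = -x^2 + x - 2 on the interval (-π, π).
b_4 = (1/π) ∫_{-π}^{π} f(x)·sin(4x) dx.
Evaluate the integral (use parity and integration by parts as needed): b_4 = -1/2.

Final answer: -1/2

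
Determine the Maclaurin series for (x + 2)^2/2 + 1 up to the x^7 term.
x^2/2 + 2·x + 3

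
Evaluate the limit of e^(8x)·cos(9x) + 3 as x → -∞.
Evaluate the dominant behaviour as x → -∞; each term tends to a finite value or vanishes.
Limit = 3.

Final answer: 3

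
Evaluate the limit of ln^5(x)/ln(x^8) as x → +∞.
This is an ∞/∞ indeterminate form as x → +∞.
Write ln(x^8) = 8·ln(x), reducing the quotient to ln^4(x)/8 → ∞.
Limit = ∞.

Final answer: ∞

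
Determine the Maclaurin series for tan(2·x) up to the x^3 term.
8·x^3/3 + 2·x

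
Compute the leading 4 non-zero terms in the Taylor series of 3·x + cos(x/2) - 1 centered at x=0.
-x^6/46080 + x^4/384 - x^2/8 + 3·x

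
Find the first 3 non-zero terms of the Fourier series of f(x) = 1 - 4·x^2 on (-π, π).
16·cos(x) - 4·cos(2·x) - 4·π^2/3 + 1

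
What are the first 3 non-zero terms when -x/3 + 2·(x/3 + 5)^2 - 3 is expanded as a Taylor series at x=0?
2·x^2/9 + 19·x/3 + 47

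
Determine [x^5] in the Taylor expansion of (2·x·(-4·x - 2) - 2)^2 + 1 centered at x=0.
Expand to order 5: (2·x·(-4·x - 2) - 2)^2 + 1 = 64·x^4 + 64·x^3 + 48·x^2 + 16·x + 5 + O(x^6).
The coefficient of x^5 is 0.

Final answer: 0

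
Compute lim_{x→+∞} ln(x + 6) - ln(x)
This is an ∞ − ∞ indeterminate form.
Combine the logarithms: ln(x+6) − ln(x) = ln((x+6)/(x)) = ln(1 + 6/(x)) → ln(1) = 0.
Limit = 0.

Final answer: 0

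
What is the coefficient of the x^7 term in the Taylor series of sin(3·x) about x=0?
Expand to order 7: sin(3·x) = -243·x^7/560 + 81·x^5/40 - 9·x^3/2 + 3·x + O(x^8).
The coefficient of x^7 is -243/560.

Final answer: -243/560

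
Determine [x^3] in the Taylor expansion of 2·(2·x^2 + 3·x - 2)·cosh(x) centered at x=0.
Expand to order 3: 2·(2·x^2 + 3·x - 2)·cosh(x) = 3·x^3 + 2·x^2 + 6·x - 4 + O(x^4).
The coefficient of x^3 is 3.

Final answer: 3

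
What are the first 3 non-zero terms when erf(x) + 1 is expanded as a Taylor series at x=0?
-2·x^3/(3·√(π)) + 2·x/√(π) + 1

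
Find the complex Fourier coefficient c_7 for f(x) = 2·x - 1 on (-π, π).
Compute the real Fourier coefficients first: a_7 = 0, b_7 = 4/7.
Then c_7 = (a_7 − i·b_7)/2 = -2·i/7.

Final answer: -2·i/7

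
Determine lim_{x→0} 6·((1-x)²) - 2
Direct substitution at x = 0 gives 4.

Final answer: 4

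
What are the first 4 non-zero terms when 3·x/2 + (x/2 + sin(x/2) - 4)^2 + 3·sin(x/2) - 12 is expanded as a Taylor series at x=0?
5·x^3/48 + x^2 - 5·x + 4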